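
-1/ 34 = -0.03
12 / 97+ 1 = 109 / 97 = 1.12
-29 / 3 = -9.67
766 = 766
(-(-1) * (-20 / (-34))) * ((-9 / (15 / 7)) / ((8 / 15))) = -315 / 68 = -4.63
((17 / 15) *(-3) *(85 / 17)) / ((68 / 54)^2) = -729 / 68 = -10.72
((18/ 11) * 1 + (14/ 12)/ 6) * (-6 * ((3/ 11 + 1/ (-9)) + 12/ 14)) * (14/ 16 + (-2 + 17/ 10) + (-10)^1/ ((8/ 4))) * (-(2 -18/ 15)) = -603983/ 15246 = -39.62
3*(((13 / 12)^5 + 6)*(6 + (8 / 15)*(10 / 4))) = 20507135 / 124416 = 164.83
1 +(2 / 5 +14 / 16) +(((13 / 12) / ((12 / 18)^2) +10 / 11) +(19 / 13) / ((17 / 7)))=1210327 / 194480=6.22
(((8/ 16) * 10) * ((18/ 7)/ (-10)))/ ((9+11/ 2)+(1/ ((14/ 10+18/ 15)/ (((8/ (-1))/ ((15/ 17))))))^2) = -27378/ 567707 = -0.05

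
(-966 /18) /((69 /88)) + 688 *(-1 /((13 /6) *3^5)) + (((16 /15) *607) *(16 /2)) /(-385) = -168658696 /2027025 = -83.21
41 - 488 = -447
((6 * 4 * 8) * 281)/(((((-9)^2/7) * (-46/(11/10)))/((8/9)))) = -2769536/27945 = -99.11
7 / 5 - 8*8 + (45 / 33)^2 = -36748 / 605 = -60.74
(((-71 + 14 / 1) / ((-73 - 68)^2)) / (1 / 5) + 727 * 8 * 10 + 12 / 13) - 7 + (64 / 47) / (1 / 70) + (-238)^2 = 9898166476 / 86151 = 114893.23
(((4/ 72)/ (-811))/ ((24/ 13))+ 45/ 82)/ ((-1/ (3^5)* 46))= -70941483/ 24472736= -2.90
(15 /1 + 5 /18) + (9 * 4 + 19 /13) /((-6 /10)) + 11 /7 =-74671 /1638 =-45.59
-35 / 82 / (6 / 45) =-525 / 164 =-3.20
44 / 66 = 2 / 3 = 0.67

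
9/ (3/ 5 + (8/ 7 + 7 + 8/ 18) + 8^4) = 2835/ 1293134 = 0.00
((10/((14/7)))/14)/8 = 5/112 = 0.04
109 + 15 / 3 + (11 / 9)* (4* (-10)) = 586 / 9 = 65.11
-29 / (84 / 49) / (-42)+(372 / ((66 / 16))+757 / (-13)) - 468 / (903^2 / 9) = 30175733587 / 932827896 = 32.35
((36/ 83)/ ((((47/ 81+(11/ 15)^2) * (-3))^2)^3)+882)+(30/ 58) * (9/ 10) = 71510946798427701897196413/ 81035372730786800140288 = 882.47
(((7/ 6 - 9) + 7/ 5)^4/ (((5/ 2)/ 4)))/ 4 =1387488001/ 2025000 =685.18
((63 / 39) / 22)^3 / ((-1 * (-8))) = 9261 / 187149248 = 0.00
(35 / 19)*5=175 / 19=9.21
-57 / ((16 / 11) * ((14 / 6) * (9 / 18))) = -1881 / 56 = -33.59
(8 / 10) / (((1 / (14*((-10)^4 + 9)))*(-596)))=-140126 / 745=-188.09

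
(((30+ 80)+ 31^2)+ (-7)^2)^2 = 1254400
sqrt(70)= 8.37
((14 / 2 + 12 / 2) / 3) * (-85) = -1105 / 3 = -368.33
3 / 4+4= 19 / 4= 4.75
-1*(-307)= 307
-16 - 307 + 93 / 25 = -7982 / 25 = -319.28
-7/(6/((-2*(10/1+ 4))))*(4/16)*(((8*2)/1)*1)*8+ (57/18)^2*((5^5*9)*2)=565107.83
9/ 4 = 2.25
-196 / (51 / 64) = -12544 / 51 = -245.96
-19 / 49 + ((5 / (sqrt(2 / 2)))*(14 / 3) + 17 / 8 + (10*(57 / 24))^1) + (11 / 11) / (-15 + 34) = 1092023 / 22344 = 48.87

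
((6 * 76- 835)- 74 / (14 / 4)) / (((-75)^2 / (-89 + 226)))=-383737 / 39375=-9.75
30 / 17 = 1.76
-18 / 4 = -9 / 2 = -4.50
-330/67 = -4.93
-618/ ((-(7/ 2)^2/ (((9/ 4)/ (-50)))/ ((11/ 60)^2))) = -0.08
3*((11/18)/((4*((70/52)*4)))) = 143/1680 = 0.09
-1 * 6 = -6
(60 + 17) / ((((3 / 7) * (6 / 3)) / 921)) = 165473 / 2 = 82736.50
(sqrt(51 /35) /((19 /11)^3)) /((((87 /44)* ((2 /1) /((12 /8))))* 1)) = 14641* sqrt(1785) /6961885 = 0.09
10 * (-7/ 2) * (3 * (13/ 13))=-105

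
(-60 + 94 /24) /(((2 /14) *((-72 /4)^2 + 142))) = -4711 /5592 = -0.84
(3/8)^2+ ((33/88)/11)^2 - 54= -208539/3872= -53.86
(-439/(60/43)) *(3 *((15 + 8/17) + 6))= -20265.01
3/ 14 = 0.21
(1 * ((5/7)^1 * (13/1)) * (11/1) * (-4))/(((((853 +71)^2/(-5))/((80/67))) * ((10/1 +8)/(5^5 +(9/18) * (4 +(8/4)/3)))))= 30491500/61428213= 0.50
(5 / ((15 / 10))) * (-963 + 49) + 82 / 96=-48733 / 16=-3045.81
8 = 8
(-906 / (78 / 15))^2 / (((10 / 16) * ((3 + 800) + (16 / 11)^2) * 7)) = 331070520 / 38415559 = 8.62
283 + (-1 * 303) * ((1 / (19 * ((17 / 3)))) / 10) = 282.72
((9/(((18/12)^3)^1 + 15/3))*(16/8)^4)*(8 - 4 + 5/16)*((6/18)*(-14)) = -23184/67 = -346.03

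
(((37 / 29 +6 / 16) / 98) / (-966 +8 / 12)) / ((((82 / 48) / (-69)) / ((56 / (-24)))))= -0.00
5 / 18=0.28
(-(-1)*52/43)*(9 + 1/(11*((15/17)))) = 78104/7095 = 11.01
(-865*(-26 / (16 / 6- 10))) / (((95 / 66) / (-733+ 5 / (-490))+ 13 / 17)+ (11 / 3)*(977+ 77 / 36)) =-296618495940 / 347310718669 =-0.85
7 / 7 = 1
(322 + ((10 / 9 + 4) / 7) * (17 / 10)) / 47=101821 / 14805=6.88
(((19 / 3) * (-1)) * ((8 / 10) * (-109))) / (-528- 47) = -8284 / 8625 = -0.96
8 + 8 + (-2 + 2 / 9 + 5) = 173 / 9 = 19.22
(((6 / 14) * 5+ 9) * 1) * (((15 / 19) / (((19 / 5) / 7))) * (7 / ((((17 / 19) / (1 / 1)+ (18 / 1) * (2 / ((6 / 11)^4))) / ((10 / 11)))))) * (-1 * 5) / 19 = -73710000 / 1107079061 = -0.07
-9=-9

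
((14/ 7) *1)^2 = 4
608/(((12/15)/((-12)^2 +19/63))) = 6909160/63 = 109669.21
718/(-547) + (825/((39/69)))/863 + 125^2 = 95889714708/6136793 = 15625.38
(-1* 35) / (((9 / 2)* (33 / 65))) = -4550 / 297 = -15.32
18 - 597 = -579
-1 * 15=-15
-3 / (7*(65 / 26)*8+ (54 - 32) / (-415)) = -1245 / 58078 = -0.02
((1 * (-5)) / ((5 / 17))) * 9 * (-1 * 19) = 2907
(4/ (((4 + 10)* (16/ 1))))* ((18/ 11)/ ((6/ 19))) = 57/ 616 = 0.09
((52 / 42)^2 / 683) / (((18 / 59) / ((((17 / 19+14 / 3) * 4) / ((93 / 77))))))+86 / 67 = 195182986318 / 137542327587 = 1.42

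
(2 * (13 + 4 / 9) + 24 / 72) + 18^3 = 52733 / 9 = 5859.22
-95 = -95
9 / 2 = 4.50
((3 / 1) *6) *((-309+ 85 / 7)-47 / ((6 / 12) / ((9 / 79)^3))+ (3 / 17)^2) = -5331567488022 / 997417897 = -5345.37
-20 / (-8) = 5 / 2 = 2.50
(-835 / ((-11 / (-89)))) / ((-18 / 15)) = 5629.92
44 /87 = 0.51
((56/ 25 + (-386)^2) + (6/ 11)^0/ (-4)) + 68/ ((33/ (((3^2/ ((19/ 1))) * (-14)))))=3113772391/ 20900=148984.32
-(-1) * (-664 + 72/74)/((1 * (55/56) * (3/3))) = -1373792/2035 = -675.08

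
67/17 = 3.94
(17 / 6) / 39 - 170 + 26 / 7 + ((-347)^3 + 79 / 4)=-136878059561 / 3276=-41782069.46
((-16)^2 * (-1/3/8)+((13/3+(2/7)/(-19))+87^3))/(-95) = -262740164/37905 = -6931.54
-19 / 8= -2.38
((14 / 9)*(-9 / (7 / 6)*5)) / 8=-15 / 2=-7.50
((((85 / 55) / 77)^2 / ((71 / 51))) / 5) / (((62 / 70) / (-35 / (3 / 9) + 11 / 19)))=-943296 / 138254963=-0.01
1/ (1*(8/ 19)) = 19/ 8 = 2.38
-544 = -544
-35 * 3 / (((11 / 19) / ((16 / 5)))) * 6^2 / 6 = -38304 / 11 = -3482.18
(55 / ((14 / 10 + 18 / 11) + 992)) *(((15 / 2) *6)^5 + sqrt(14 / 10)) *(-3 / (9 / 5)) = -930329296875 / 54727 - 3025 *sqrt(35) / 164181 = -16999457.36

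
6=6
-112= -112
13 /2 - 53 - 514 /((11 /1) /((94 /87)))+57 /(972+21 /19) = -1143365225 /11795982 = -96.93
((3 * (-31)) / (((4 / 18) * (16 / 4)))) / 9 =-93 / 8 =-11.62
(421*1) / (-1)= -421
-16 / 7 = -2.29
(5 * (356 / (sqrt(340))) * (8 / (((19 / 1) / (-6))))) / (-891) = 2848 * sqrt(85) / 95931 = 0.27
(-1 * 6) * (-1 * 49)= 294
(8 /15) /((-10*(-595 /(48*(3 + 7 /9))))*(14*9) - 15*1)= 64 /494325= 0.00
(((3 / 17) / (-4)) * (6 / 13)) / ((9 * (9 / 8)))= -4 / 1989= -0.00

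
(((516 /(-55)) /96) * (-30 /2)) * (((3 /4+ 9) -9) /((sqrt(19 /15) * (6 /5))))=0.81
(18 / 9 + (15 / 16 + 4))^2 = 12321 / 256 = 48.13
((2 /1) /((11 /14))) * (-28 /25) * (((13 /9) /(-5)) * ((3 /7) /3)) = 1456 /12375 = 0.12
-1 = -1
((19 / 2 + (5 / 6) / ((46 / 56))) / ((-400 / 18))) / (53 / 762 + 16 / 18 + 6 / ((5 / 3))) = -4975479 / 47934760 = -0.10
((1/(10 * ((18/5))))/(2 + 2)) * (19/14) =19/2016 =0.01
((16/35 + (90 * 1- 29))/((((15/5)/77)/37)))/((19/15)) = 875457/19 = 46076.68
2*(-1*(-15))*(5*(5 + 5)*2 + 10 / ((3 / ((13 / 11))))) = 34300 / 11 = 3118.18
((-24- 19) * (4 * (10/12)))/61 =-430/183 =-2.35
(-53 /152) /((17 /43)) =-2279 /2584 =-0.88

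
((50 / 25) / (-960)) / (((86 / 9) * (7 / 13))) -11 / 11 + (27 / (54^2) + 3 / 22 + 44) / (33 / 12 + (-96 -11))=-16985468191 / 11929135680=-1.42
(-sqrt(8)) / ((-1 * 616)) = sqrt(2) / 308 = 0.00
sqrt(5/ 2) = sqrt(10)/ 2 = 1.58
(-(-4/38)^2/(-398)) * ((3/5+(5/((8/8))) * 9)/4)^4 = 58482/124375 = 0.47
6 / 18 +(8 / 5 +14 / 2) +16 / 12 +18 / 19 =3196 / 285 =11.21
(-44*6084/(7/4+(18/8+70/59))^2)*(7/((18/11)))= -42571.73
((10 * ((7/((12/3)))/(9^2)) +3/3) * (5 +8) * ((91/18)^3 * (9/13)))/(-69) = -148453487/7243344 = -20.50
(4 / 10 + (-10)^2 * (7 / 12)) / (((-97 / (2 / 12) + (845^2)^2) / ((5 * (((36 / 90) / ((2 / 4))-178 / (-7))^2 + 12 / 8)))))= 496039121 / 1249087665105350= 0.00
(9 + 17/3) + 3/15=223/15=14.87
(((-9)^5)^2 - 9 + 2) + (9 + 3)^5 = 3487033226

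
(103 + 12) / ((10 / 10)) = 115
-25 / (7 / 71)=-1775 / 7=-253.57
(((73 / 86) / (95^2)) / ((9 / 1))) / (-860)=-73 / 6007401000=-0.00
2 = 2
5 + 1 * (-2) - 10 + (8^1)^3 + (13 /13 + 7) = 513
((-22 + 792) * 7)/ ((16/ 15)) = 40425/ 8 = 5053.12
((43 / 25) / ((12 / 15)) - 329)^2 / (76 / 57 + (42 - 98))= -128197107 / 65600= -1954.22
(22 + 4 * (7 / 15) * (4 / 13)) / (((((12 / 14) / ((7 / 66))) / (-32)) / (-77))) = 12079088 / 1755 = 6882.67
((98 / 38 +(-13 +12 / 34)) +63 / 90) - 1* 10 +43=76331 / 3230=23.63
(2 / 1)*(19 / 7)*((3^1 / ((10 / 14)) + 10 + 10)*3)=13794 / 35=394.11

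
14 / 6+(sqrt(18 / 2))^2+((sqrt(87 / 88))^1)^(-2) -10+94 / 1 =2794 / 29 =96.34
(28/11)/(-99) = -28/1089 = -0.03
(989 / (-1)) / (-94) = 989 / 94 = 10.52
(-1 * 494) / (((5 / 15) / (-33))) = 48906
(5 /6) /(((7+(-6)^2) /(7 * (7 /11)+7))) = 105 /473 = 0.22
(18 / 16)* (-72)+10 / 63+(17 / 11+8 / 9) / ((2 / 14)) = -14738 / 231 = -63.80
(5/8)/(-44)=-5/352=-0.01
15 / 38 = 0.39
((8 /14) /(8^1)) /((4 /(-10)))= -5 /28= -0.18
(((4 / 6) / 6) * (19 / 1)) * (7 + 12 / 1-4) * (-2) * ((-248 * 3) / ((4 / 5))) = 58900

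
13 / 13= 1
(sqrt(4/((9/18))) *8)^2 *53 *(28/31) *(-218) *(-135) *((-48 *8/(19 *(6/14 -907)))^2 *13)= 525092740053073920/112670193439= 4660440.57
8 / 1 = 8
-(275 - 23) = -252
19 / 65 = 0.29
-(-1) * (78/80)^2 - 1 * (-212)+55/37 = 12694677/59200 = 214.44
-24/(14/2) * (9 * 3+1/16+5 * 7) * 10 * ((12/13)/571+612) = -9666616680/7423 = -1302252.01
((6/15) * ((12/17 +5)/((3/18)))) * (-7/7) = -1164/85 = -13.69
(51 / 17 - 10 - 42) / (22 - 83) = 49 / 61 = 0.80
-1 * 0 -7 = -7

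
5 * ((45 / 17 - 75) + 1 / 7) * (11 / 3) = -1323.85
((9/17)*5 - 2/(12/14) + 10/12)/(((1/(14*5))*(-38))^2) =47775/12274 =3.89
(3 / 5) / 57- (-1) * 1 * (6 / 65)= 127 / 1235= 0.10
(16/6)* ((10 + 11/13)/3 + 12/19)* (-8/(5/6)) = -134272/1235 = -108.72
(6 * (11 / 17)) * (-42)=-2772 / 17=-163.06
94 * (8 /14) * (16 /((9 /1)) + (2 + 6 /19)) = 37600 /171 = 219.88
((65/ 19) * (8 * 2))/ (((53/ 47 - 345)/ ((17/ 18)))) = -207740/ 1381851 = -0.15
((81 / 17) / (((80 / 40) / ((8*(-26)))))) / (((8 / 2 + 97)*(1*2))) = -4212 / 1717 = -2.45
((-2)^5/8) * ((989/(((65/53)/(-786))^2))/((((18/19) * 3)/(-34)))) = 246384354836848/12675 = 19438607876.67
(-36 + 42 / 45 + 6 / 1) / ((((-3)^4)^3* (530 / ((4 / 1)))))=-872 / 2112477975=-0.00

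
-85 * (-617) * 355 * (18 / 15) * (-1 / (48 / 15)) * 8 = -55853925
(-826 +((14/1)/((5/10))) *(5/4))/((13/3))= -2373/13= -182.54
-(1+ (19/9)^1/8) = -91/72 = -1.26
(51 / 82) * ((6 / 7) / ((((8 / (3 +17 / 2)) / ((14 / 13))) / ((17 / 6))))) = 19941 / 8528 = 2.34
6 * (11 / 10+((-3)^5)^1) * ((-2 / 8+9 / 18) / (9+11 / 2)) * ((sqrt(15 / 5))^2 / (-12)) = 7257 / 1160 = 6.26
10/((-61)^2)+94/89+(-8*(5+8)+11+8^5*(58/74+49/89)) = 534632646871/12253253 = 43631.89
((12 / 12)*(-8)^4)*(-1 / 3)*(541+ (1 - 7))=-2191360 / 3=-730453.33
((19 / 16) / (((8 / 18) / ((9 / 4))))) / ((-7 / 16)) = -1539 / 112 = -13.74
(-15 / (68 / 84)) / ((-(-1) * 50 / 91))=-5733 / 170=-33.72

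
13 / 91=1 / 7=0.14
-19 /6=-3.17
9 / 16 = 0.56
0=0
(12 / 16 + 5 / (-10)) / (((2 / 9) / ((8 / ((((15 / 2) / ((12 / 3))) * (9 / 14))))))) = 112 / 15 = 7.47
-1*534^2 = -285156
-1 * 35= -35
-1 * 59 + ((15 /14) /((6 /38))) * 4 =-223 /7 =-31.86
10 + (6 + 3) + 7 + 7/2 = 59/2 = 29.50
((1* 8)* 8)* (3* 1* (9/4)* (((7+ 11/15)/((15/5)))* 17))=94656/5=18931.20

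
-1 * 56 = -56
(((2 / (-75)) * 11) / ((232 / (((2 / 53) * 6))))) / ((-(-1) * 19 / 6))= -0.00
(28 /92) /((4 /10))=35 /46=0.76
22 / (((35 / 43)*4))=473 / 70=6.76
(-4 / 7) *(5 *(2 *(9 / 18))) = -20 / 7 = -2.86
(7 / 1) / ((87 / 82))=574 / 87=6.60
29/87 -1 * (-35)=106/3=35.33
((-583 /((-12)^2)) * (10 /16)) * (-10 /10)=2.53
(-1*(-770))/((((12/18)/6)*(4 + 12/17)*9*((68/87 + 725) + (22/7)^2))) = 5580267/25088920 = 0.22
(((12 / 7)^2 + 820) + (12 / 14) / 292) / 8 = 5887325 / 57232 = 102.87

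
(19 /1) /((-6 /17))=-323 /6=-53.83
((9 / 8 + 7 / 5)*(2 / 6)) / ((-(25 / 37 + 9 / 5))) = -3737 / 10992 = -0.34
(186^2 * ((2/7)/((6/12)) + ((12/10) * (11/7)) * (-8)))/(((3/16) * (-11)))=93732096/385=243459.99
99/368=0.27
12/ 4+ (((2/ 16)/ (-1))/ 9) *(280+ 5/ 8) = -517/ 576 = -0.90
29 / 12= 2.42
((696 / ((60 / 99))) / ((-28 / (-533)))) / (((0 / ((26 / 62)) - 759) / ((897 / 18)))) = -1435.29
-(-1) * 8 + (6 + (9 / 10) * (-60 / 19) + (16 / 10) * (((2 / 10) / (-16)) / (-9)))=95419 / 8550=11.16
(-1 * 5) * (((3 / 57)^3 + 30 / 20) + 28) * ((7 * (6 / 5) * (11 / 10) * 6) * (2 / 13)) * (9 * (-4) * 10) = 40384125936 / 89167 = 452904.39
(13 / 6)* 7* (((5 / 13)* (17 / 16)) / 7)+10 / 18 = 415 / 288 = 1.44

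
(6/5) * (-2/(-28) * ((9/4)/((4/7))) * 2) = 27/40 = 0.68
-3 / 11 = -0.27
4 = 4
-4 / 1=-4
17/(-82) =-17/82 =-0.21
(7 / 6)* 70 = 245 / 3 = 81.67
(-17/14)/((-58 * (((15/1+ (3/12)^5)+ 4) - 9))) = 4352/2078923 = 0.00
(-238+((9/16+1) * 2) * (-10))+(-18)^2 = 219/4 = 54.75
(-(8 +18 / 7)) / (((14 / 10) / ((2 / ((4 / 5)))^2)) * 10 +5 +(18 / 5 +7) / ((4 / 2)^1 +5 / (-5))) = -925 / 1561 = -0.59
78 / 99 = 26 / 33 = 0.79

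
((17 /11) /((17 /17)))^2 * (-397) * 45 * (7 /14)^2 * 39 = -201356415 /484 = -416025.65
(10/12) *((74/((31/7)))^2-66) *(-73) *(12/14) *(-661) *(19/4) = 469629801715/13454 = 34906332.82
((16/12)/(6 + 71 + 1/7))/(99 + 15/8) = 56/326835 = 0.00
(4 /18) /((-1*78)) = -1 /351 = -0.00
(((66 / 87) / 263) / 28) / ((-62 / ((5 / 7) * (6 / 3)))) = -55 / 23170826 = -0.00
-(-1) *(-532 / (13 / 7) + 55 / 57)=-211553 / 741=-285.50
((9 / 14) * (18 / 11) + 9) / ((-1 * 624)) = -129 / 8008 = -0.02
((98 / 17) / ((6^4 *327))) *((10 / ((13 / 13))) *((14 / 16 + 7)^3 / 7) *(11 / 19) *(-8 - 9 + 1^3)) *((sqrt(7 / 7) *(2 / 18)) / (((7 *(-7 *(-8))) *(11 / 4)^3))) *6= -245 / 34080376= -0.00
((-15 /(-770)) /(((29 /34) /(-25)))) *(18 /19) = -22950 /42427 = -0.54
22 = 22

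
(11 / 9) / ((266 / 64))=352 / 1197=0.29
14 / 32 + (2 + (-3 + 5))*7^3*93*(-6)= -12249209 / 16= -765575.56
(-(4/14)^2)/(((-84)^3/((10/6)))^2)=-25/38730607985664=-0.00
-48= -48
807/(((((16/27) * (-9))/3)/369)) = -2680047/16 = -167502.94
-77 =-77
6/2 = 3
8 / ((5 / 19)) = 152 / 5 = 30.40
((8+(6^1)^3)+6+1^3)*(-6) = -1386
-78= -78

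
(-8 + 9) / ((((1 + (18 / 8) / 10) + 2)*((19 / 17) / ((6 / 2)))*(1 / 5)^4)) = 425000 / 817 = 520.20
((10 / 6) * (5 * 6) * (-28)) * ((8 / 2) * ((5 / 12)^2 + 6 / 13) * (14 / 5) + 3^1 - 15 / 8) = -1349495 / 117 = -11534.15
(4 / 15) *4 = 1.07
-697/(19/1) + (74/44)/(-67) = -1028081/28006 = -36.71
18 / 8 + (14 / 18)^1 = 3.03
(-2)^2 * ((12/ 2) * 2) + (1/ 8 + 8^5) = 262529/ 8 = 32816.12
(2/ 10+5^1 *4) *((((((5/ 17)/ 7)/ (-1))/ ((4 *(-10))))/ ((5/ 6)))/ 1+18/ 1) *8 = 8654286/ 2975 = 2909.00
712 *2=1424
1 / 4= 0.25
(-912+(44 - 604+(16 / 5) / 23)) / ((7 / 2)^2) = -677056 / 5635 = -120.15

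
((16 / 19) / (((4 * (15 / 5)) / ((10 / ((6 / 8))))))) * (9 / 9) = 160 / 171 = 0.94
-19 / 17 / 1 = -19 / 17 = -1.12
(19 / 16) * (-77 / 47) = -1463 / 752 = -1.95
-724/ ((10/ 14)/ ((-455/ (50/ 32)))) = 7379008/ 25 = 295160.32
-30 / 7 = -4.29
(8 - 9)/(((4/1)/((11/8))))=-11/32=-0.34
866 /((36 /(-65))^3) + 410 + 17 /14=-765238727 /163296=-4686.21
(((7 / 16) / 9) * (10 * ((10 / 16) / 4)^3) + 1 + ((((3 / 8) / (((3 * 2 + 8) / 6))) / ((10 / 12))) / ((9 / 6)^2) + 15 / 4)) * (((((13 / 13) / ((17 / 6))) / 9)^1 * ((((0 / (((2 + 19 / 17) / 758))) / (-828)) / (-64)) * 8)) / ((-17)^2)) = 0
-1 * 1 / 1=-1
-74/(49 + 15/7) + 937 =167464/179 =935.55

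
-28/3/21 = -4/9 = -0.44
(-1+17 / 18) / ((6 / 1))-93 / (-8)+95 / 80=5531 / 432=12.80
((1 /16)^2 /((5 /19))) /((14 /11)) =209 /17920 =0.01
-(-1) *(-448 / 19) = -448 / 19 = -23.58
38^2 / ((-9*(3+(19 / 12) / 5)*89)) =-28880 / 53133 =-0.54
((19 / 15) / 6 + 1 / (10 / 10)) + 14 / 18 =179 / 90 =1.99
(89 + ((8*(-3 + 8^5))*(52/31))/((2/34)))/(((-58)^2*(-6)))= -231716839/625704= -370.33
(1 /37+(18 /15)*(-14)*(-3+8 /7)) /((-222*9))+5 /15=117433 /369630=0.32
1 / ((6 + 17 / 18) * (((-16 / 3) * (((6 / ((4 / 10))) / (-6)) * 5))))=27 / 12500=0.00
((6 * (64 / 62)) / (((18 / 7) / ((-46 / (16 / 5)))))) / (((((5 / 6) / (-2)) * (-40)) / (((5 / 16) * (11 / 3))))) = -2.38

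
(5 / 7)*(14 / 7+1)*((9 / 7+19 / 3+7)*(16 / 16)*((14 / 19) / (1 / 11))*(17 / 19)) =574090 / 2527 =227.18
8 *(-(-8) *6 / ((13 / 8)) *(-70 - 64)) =-31665.23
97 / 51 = 1.90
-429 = -429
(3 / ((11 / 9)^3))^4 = 7.29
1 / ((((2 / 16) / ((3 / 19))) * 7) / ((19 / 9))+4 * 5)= 8 / 181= 0.04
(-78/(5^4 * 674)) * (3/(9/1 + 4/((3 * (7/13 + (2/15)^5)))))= -69108533/1427730198125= -0.00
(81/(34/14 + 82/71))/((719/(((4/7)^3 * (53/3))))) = 6502464/62746411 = 0.10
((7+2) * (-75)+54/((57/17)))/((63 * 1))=-1391/133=-10.46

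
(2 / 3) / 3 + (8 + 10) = 164 / 9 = 18.22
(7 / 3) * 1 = 7 / 3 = 2.33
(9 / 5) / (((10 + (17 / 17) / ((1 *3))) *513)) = 1 / 2945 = 0.00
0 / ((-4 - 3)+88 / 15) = 0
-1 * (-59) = 59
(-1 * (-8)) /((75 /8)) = 64 /75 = 0.85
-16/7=-2.29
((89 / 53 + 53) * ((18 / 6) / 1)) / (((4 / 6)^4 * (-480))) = -117369 / 67840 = -1.73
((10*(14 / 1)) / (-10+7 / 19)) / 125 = -532 / 4575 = -0.12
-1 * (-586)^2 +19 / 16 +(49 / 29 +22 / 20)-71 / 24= -2390029069 / 6960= -343394.98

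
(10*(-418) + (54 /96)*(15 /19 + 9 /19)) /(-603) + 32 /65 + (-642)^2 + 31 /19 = 613894669423 /1489410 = 412173.05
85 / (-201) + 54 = 10769 / 201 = 53.58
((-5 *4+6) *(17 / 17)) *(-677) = 9478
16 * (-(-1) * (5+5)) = 160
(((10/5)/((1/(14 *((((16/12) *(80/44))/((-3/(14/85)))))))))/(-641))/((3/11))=6272/294219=0.02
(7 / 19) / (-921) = -7 / 17499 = -0.00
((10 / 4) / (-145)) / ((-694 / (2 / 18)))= 1 / 362268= 0.00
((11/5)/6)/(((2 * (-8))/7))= -77/480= -0.16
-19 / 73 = -0.26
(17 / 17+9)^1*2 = 20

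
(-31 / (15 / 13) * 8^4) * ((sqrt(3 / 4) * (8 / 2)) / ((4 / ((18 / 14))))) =-2476032 * sqrt(3) / 35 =-122531.81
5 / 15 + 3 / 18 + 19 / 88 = 63 / 88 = 0.72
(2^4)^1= 16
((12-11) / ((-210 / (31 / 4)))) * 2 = -31 / 420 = -0.07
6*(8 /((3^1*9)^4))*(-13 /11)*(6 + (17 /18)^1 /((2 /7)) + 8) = -32396 /17537553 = -0.00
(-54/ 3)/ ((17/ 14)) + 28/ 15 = -3304/ 255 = -12.96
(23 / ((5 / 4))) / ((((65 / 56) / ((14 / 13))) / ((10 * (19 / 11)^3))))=989451904 / 1124695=879.75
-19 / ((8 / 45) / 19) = -16245 / 8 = -2030.62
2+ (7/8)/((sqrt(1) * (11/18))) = 151/44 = 3.43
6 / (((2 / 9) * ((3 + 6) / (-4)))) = -12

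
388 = 388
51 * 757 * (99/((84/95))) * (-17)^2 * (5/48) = 58297535175/448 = 130128426.73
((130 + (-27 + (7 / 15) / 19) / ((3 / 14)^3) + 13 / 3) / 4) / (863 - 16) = -0.77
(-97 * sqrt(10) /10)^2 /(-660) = -9409 /6600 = -1.43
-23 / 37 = -0.62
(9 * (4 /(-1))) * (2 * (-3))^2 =-1296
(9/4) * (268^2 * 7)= 1131228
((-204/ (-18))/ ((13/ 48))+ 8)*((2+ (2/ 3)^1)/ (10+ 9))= 1728/ 247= 7.00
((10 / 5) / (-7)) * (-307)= 614 / 7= 87.71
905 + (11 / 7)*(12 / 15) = 31719 / 35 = 906.26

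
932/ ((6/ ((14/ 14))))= 155.33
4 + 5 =9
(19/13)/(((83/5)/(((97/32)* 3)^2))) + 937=1043332247/1104896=944.28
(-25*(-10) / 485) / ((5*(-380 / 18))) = -9 / 1843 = -0.00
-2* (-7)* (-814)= -11396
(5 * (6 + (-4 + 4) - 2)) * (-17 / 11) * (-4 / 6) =680 / 33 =20.61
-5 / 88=-0.06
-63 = -63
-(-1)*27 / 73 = 27 / 73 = 0.37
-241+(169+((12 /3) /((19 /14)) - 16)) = -1616 /19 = -85.05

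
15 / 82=0.18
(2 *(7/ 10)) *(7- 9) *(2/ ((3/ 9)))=-84/ 5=-16.80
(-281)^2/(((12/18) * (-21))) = -78961/14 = -5640.07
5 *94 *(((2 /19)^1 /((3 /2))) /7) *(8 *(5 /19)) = 9.92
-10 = -10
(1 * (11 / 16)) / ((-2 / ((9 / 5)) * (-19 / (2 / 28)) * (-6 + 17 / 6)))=-297 / 404320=-0.00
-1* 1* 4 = -4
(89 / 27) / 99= 89 / 2673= 0.03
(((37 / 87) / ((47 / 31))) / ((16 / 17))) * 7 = 136493 / 65424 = 2.09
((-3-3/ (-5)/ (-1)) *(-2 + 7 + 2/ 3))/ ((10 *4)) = -51/ 100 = -0.51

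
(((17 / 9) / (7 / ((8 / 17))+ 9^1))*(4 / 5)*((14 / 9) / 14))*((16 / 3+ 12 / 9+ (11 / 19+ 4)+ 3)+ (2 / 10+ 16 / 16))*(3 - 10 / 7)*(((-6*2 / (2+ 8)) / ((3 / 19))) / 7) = -52683136 / 284279625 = -0.19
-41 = -41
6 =6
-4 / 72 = -1 / 18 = -0.06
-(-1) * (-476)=-476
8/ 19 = 0.42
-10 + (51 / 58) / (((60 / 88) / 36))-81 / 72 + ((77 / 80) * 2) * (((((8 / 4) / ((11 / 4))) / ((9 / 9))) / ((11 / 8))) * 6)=528413 / 12760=41.41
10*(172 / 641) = 1720 / 641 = 2.68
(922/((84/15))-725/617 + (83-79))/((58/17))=24591979/501004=49.09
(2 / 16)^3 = 1 / 512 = 0.00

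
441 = 441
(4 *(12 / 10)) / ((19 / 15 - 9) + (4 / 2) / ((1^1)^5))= -36 / 43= -0.84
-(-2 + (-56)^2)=-3134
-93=-93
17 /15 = 1.13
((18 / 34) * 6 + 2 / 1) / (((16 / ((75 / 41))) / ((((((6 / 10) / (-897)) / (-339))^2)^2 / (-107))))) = -11 / 131204536541459429633845650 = -0.00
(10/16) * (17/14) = 85/112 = 0.76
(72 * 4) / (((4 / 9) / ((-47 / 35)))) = -870.17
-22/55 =-2/5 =-0.40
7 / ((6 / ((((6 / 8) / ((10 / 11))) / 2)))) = 77 / 160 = 0.48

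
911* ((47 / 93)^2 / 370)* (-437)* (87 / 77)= -25503132527 / 82136670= -310.50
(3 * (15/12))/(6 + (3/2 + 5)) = 3/10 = 0.30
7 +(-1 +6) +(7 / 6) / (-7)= 71 / 6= 11.83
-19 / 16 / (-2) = 19 / 32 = 0.59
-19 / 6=-3.17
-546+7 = -539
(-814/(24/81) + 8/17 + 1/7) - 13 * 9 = -1363091/476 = -2863.64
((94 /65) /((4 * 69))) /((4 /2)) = 47 /17940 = 0.00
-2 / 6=-1 / 3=-0.33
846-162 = 684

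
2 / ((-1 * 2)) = -1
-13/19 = -0.68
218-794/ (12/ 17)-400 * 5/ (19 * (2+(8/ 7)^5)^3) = -3787134737020051609/ 4168366176903294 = -908.54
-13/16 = -0.81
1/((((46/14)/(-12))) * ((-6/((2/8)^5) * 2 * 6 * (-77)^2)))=1/119691264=0.00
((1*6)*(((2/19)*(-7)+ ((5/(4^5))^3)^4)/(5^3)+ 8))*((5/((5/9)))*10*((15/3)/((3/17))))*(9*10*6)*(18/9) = 104252901589254037123753393576838874330971241/789229122497293799536635442041454592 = 132094595.37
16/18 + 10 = 98/9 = 10.89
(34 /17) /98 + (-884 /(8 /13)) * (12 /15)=-281549 /245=-1149.18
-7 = -7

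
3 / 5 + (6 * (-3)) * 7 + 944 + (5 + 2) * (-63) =1888 / 5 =377.60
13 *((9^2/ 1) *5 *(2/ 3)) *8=28080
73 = 73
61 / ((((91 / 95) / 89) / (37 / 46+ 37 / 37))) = 10226.39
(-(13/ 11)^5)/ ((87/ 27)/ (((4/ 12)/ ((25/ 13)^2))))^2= -95440494357/ 52907769921875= -0.00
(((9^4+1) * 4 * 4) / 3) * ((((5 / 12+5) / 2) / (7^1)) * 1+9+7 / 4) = 24555004 / 63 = 389761.97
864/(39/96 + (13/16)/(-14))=32256/13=2481.23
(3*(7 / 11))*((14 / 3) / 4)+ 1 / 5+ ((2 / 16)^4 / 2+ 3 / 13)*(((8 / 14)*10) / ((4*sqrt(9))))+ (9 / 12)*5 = 386673143 / 61501440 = 6.29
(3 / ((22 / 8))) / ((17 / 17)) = 12 / 11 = 1.09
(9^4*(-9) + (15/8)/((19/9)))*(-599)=5376212487/152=35369818.99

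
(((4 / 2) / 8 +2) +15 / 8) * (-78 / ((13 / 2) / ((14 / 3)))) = -231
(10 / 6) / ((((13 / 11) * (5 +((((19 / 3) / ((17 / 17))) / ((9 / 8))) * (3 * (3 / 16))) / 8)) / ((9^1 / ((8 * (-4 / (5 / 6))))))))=-825 / 13468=-0.06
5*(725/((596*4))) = 1.52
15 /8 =1.88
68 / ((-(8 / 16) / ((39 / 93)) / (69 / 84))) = -10166 / 217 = -46.85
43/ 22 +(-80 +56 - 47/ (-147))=-70261/ 3234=-21.73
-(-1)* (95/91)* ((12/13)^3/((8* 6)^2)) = 285/799708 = 0.00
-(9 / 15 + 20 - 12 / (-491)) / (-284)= 50633 / 697220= 0.07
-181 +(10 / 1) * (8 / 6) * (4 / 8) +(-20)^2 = 225.67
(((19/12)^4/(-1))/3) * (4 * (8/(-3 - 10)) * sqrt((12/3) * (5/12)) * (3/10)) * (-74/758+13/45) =212553551 * sqrt(15)/2155069800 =0.38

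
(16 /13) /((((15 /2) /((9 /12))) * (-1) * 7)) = -8 /455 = -0.02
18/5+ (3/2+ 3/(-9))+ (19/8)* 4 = 214/15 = 14.27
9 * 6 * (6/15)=21.60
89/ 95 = 0.94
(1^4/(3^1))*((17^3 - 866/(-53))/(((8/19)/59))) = 97622285/424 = 230241.24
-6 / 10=-3 / 5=-0.60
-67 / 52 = -1.29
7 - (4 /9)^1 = 59 /9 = 6.56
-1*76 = -76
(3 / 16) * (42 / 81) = 7 / 72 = 0.10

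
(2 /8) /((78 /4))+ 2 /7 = 163 /546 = 0.30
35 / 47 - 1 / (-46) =1657 / 2162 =0.77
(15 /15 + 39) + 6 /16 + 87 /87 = 331 /8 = 41.38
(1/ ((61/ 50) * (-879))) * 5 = -0.00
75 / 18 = 25 / 6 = 4.17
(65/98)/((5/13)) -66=-6299/98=-64.28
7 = 7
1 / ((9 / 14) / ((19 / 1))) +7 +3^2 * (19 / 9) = 500 / 9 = 55.56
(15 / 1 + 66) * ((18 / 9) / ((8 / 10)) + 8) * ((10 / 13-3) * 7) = -345303 / 26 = -13280.88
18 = 18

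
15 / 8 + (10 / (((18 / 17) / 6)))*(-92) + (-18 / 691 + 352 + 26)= -80158505 / 16584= -4833.48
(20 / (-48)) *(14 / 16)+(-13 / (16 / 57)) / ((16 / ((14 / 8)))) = -5.43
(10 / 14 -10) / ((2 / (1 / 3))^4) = -65 / 9072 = -0.01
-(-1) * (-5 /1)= -5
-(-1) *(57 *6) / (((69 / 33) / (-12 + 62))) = 188100 / 23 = 8178.26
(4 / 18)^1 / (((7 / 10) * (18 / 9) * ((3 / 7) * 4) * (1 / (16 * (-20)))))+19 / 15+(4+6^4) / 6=188.30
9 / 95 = 0.09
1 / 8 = 0.12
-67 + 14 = -53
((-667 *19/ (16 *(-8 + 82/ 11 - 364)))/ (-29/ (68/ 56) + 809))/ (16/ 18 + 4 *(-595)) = -2369851/ 2037336383360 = -0.00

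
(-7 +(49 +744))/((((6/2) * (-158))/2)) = -262/79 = -3.32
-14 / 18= -7 / 9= -0.78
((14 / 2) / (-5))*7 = -49 / 5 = -9.80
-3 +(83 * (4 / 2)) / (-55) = -331 / 55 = -6.02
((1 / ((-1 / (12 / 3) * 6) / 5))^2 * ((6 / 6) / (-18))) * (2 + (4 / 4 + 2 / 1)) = -250 / 81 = -3.09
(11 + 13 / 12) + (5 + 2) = 229 / 12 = 19.08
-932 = -932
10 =10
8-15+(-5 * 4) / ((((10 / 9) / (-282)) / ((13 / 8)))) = 16483 / 2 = 8241.50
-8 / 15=-0.53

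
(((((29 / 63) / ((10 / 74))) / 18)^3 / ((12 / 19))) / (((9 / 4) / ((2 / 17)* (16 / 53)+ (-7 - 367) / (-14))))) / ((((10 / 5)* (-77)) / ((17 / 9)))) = -1320002980292551 / 843584955661602000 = -0.00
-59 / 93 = -0.63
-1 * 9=-9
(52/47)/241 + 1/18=12263/203886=0.06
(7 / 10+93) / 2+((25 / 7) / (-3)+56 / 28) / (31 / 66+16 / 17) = 10510057 / 221620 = 47.42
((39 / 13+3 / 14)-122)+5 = -1593 / 14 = -113.79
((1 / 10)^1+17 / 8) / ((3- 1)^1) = 89 / 80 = 1.11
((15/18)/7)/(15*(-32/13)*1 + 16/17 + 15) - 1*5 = -974875/194754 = -5.01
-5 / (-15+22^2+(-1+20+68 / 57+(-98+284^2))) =-57 / 923938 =-0.00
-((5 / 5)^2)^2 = -1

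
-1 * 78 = -78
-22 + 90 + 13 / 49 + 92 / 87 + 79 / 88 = 70.22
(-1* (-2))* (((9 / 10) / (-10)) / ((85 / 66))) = -297 / 2125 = -0.14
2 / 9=0.22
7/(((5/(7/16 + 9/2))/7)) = 3871/80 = 48.39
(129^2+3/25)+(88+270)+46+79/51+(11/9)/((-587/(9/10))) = 25516303717/1496850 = 17046.67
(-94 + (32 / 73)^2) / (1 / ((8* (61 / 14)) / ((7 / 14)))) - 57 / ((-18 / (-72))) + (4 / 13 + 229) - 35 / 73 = -3170976642 / 484939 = -6538.92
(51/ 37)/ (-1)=-51/ 37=-1.38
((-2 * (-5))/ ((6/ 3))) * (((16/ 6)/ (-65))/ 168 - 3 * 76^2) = -70958161/ 819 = -86640.00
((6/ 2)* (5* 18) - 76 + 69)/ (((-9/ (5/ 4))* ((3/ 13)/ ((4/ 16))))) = -17095/ 432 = -39.57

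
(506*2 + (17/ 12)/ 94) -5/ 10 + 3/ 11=12554263/ 12408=1011.79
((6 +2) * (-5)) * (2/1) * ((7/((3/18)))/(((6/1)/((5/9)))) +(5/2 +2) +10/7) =-49480/63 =-785.40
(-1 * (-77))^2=5929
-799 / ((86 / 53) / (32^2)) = -21681664 / 43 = -504224.74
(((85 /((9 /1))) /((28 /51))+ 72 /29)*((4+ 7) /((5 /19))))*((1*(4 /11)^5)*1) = 5.23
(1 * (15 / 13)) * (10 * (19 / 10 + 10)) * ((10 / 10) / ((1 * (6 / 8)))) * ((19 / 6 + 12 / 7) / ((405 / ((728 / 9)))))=390320 / 2187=178.47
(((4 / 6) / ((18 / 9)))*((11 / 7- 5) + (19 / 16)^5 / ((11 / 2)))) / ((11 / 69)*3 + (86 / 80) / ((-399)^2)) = -105558783930285 / 50498353168384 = -2.09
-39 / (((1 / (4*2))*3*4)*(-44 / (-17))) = -221 / 22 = -10.05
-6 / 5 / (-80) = 3 / 200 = 0.02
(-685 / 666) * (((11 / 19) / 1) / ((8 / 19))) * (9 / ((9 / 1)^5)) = -7535 / 34957008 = -0.00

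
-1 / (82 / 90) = -45 / 41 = -1.10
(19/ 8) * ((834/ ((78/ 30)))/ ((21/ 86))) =567815/ 182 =3119.86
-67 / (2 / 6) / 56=-201 / 56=-3.59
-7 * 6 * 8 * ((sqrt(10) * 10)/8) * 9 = -3780 * sqrt(10) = -11953.41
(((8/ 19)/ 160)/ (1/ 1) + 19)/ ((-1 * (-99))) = 2407/ 12540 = 0.19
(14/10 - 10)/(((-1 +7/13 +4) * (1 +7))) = -559/1840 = -0.30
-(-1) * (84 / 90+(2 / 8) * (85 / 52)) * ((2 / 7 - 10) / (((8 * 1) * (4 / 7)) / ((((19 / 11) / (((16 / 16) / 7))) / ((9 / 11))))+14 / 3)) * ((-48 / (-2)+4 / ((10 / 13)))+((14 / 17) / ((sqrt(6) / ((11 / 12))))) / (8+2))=-691076911 / 9033700 - 42879067 * sqrt(6) / 1300852800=-76.58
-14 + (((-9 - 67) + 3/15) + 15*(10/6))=-324/5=-64.80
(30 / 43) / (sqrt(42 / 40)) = 20*sqrt(105) / 301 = 0.68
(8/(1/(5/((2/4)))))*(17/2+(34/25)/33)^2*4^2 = 12711209536/136125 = 93378.95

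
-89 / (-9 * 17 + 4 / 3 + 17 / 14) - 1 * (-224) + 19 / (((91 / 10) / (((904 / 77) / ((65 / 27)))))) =1518389870 / 6467461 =234.77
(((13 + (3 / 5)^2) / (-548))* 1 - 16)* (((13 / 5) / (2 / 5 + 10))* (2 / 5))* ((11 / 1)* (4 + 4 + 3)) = -13281807 / 68500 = -193.89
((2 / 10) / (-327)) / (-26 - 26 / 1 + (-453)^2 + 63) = -1 / 335534700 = -0.00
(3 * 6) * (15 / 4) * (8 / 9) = 60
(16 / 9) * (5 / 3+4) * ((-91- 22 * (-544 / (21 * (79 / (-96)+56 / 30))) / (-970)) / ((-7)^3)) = 8472195344 / 3150397719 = 2.69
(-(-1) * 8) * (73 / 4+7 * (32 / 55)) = 9822 / 55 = 178.58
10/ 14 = 5/ 7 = 0.71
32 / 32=1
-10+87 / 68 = -593 / 68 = -8.72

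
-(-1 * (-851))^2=-724201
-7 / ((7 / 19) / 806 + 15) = -107198 / 229717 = -0.47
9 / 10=0.90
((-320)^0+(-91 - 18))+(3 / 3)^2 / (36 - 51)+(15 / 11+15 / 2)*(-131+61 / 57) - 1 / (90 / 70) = -11854957 / 9405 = -1260.50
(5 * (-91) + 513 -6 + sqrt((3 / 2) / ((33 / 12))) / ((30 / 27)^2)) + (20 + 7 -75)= 81 * sqrt(66) / 1100 + 4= 4.60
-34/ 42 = -17/ 21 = -0.81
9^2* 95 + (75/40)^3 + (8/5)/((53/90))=209064123/27136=7704.31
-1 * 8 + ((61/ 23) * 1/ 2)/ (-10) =-3741/ 460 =-8.13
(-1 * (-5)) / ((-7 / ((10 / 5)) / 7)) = -10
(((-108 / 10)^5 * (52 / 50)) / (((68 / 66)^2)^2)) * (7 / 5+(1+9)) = -1545955.75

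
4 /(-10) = -2 /5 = -0.40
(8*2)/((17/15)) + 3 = 291/17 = 17.12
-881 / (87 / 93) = -27311 / 29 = -941.76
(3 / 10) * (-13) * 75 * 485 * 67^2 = -1273641525 / 2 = -636820762.50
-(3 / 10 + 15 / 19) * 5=-207 / 38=-5.45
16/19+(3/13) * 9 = 721/247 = 2.92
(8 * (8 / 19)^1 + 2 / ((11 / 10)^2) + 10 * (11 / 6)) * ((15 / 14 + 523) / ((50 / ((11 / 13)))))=15348337 / 74100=207.13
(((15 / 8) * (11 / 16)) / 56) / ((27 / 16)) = 55 / 4032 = 0.01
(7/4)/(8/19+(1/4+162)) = 133/12363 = 0.01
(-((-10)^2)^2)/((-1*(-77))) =-10000/77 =-129.87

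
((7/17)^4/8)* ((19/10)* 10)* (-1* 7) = -319333/668168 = -0.48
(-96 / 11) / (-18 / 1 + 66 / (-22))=32 / 77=0.42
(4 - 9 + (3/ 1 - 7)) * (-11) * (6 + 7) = 1287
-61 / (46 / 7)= -427 / 46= -9.28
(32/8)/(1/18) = 72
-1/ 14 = -0.07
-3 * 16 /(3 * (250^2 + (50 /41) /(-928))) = -304384 /1188999975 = -0.00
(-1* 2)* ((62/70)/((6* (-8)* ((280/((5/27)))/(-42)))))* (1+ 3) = -31/7560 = -0.00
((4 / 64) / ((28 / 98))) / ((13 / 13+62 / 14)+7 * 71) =49 / 112544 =0.00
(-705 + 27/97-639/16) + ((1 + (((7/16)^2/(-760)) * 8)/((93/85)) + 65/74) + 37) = -1145831950997/1623491328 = -705.78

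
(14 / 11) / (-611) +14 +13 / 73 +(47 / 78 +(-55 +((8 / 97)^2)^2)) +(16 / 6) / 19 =-66155547278369865 / 1650544695545174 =-40.08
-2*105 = -210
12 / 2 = 6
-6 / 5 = -1.20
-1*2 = -2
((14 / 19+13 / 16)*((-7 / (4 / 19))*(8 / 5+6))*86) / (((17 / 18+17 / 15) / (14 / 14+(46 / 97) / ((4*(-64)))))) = -17673031089 / 1092608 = -16175.09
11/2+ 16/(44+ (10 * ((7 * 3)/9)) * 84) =5519/1002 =5.51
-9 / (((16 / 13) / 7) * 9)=-5.69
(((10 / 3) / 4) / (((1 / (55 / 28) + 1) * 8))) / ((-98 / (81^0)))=-275 / 390432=-0.00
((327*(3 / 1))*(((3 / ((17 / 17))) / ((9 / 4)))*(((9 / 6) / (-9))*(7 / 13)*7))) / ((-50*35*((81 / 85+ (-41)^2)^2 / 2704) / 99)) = 1135170036 / 25549096445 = 0.04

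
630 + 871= 1501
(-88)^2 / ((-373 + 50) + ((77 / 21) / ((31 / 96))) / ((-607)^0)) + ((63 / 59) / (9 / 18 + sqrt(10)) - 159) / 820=-25.04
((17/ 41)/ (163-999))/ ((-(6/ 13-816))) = -221/ 363394152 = -0.00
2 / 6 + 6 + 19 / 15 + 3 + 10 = 103 / 5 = 20.60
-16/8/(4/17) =-17/2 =-8.50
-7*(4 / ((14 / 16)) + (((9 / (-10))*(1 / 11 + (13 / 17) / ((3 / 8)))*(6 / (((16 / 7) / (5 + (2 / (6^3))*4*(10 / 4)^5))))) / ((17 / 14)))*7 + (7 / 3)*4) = 4034594747 / 2441472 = 1652.53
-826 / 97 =-8.52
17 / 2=8.50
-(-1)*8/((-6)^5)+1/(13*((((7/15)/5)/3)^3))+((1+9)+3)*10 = 11635122281/4334148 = 2684.52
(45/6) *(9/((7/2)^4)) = 1080/2401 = 0.45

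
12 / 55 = 0.22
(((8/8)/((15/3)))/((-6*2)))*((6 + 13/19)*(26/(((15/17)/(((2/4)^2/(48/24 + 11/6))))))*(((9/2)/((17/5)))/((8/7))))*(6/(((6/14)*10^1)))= -242697/699200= -0.35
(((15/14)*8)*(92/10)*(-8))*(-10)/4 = 11040/7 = 1577.14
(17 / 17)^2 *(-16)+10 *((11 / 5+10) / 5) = 42 / 5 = 8.40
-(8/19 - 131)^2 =-6155361/361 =-17050.86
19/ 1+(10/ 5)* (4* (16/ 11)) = 337/ 11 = 30.64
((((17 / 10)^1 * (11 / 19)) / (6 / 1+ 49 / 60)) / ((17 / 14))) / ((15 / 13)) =4004 / 38855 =0.10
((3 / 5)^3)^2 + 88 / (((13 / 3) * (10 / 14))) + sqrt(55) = sqrt(55) + 5784477 / 203125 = 35.89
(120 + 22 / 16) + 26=1179 / 8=147.38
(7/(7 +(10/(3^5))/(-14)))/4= 11907/47608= 0.25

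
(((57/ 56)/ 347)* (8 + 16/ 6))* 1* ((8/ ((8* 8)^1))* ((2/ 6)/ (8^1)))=19/ 116592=0.00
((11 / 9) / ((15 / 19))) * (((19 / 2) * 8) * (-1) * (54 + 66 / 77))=-2033152 / 315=-6454.45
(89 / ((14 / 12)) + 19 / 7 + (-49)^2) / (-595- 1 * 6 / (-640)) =-793600 / 190397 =-4.17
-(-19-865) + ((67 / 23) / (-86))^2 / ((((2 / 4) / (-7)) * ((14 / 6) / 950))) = 858262139 / 978121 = 877.46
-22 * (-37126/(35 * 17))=1372.73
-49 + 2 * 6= -37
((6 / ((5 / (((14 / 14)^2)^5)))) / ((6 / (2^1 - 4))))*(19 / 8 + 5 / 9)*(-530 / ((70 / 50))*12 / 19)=111830 / 399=280.28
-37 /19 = -1.95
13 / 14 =0.93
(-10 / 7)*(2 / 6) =-0.48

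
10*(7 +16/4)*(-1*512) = -56320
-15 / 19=-0.79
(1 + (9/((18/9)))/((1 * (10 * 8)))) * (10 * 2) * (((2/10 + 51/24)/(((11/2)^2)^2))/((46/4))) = 15717/3367430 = 0.00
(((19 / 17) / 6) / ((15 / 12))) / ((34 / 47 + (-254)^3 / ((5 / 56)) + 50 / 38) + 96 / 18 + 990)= -33934 / 41793472005427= -0.00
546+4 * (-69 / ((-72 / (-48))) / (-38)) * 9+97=13045 / 19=686.58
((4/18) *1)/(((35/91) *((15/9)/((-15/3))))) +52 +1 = 769/15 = 51.27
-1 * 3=-3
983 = 983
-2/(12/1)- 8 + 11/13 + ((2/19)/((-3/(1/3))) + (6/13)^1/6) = -32257/4446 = -7.26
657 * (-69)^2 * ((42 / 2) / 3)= 21895839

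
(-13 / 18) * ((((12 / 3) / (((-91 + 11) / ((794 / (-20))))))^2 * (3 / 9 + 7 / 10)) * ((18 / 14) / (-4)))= 63516427 / 67200000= 0.95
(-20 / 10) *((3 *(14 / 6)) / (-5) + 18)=-166 / 5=-33.20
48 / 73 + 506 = 36986 / 73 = 506.66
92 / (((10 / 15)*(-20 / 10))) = -69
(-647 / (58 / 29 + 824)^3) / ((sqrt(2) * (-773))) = 647 * sqrt(2) / 871263722896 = 0.00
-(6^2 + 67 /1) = -103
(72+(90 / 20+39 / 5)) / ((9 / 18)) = 843 / 5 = 168.60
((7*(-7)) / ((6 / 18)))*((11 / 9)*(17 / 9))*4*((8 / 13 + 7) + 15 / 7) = -1549856 / 117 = -13246.63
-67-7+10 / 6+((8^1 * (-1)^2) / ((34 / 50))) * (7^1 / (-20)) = -3899 / 51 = -76.45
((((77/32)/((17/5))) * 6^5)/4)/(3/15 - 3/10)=-467775/34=-13758.09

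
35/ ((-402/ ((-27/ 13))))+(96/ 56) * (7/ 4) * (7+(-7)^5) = -50399.82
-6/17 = -0.35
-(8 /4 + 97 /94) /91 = -285 /8554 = -0.03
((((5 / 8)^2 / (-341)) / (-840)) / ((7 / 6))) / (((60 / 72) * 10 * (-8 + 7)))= -3 / 21387520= -0.00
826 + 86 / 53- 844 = -16.38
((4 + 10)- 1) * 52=676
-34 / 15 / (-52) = 17 / 390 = 0.04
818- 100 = 718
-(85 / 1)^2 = -7225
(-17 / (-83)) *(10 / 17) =0.12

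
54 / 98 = 27 / 49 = 0.55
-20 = -20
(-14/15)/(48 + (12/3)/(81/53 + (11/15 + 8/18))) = -22589/1197495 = -0.02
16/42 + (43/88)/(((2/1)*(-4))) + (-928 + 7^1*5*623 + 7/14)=308657689/14784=20877.82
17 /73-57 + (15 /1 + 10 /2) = -2684 /73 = -36.77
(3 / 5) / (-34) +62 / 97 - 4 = -55711 / 16490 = -3.38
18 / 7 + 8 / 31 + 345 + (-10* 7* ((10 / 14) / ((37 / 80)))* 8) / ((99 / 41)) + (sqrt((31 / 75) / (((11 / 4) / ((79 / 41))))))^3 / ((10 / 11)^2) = -8224423 / 794871 + 4898* sqrt(3313497) / 47278125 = -10.16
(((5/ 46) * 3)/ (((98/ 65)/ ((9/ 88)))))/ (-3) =-0.01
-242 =-242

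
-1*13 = -13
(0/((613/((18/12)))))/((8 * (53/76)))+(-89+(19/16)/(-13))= -18531/208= -89.09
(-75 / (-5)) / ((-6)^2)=5 / 12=0.42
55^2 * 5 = 15125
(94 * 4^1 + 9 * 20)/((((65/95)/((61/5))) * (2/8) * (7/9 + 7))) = 11599272/2275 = 5098.58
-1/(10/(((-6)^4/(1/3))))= -1944/5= -388.80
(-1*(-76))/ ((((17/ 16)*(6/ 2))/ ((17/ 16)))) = 76/ 3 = 25.33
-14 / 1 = -14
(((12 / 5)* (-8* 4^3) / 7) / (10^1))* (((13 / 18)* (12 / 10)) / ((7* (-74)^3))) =1664 / 310249625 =0.00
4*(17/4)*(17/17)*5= 85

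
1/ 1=1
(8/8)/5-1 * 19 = -94/5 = -18.80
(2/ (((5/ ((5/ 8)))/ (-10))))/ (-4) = 5/ 8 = 0.62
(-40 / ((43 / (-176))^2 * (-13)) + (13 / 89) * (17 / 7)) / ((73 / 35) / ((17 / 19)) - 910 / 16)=-528519185960 / 555422502297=-0.95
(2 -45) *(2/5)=-86/5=-17.20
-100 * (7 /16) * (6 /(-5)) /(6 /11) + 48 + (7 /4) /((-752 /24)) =54217 /376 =144.19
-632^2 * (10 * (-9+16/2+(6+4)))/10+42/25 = -89870358/25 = -3594814.32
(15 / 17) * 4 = 3.53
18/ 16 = 9/ 8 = 1.12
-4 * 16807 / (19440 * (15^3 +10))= -16807 / 16451100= -0.00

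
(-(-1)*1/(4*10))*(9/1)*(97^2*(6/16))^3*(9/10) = 1821709774779723/204800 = 8895067259.67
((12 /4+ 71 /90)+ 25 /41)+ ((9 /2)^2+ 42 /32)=766373 /29520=25.96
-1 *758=-758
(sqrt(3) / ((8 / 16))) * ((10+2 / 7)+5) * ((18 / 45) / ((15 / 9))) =1284 * sqrt(3) / 175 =12.71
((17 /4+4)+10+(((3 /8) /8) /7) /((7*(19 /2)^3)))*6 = 147207867 /1344364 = 109.50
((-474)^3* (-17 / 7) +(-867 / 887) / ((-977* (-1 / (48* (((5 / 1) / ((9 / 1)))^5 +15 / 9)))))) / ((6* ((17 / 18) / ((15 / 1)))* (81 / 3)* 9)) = 3027563428482861880 / 1074607891371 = 2817365.71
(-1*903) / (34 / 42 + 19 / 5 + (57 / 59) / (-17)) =-95099445 / 479467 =-198.34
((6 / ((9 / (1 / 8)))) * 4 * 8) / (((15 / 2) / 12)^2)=512 / 75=6.83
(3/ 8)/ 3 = 0.12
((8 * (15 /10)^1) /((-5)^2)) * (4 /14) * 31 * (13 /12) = 806 /175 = 4.61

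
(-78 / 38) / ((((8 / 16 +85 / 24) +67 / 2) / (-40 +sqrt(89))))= 37440 / 17119- 936*sqrt(89) / 17119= 1.67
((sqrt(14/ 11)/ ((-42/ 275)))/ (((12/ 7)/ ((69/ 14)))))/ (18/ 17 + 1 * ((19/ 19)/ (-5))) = -48875 * sqrt(154)/ 24528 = -24.73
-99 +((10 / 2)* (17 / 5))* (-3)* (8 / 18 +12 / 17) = -473 / 3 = -157.67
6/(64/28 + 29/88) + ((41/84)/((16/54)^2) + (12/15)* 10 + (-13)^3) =-2098925581/962304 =-2181.15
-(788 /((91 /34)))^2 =-717811264 /8281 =-86681.71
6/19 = 0.32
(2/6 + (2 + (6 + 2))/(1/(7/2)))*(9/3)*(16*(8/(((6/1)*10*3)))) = 3392/45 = 75.38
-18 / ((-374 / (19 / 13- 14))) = -1467 / 2431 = -0.60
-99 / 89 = -1.11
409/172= 2.38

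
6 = 6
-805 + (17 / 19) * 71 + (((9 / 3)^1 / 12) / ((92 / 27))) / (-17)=-88135041 / 118864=-741.48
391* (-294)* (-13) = 1494402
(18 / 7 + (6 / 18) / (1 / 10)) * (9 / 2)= 26.57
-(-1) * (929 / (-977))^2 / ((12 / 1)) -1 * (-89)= 1020300013 / 11454348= 89.08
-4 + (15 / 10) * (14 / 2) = 13 / 2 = 6.50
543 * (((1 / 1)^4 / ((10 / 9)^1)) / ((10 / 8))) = 9774 / 25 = 390.96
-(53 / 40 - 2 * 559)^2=-1995140889 / 1600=-1246963.06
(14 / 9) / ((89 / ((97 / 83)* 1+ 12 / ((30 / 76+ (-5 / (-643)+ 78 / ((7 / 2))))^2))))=234354817478446 / 11248819424426547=0.02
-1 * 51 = -51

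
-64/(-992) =2/31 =0.06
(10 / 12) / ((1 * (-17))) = -5 / 102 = -0.05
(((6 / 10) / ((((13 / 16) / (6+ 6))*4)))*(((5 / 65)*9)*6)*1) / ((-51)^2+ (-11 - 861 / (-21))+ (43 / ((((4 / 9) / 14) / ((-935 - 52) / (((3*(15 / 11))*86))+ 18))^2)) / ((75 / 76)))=55728000 / 60465450983639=0.00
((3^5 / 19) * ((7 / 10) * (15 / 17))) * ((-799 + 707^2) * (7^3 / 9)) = 48527871525 / 323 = 150241088.31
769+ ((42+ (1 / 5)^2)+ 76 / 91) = 1847016 / 2275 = 811.88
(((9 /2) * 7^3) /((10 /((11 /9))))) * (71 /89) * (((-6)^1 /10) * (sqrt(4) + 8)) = -803649 /890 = -902.98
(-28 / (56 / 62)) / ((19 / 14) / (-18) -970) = 7812 / 244459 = 0.03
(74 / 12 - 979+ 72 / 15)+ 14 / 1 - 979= -57991 / 30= -1933.03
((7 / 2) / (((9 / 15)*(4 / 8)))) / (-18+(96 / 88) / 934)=-35959 / 55476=-0.65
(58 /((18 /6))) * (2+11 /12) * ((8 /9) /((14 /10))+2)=12035 /81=148.58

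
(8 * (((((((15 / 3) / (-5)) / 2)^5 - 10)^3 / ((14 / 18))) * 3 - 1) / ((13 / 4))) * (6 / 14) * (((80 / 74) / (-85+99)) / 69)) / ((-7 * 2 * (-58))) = -0.01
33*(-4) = -132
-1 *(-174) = 174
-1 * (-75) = 75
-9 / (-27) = 1 / 3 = 0.33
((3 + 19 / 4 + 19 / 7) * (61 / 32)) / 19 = 17873 / 17024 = 1.05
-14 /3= -4.67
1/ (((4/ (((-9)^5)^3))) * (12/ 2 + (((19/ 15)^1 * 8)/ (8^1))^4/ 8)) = -20846477124583211250/ 2560321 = -8142134179496.72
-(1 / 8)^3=-1 / 512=-0.00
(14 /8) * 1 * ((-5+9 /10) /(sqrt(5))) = -287 * sqrt(5) /200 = -3.21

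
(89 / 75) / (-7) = -89 / 525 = -0.17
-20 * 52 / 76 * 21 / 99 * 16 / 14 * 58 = -120640 / 627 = -192.41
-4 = -4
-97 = -97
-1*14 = -14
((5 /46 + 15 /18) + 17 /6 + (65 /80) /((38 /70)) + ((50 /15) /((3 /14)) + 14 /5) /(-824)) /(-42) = -170134991 /1361132640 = -0.12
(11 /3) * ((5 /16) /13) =0.09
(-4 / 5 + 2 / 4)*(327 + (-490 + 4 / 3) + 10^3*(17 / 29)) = -7387 / 58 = -127.36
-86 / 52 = -43 / 26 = -1.65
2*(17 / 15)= 2.27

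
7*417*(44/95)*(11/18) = 235466/285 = 826.20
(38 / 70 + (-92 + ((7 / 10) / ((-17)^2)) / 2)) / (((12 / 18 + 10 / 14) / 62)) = -344128551 / 83810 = -4106.06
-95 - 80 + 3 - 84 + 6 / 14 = -1789 / 7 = -255.57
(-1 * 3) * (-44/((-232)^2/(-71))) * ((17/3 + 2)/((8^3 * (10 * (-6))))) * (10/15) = 17963/620052480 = 0.00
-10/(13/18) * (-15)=2700/13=207.69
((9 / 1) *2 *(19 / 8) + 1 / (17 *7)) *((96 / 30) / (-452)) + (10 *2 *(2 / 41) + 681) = 1879123362 / 2756635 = 681.67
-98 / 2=-49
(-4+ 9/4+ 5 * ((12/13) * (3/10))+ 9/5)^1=373/260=1.43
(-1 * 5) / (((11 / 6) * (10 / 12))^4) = -1679616 / 1830125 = -0.92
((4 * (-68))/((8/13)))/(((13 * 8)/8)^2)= -34/13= -2.62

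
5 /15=0.33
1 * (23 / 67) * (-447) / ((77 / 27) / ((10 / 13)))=-2775870 / 67067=-41.39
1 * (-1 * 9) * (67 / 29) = -603 / 29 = -20.79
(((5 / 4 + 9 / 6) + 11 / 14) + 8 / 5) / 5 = 719 / 700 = 1.03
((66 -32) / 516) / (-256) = -17 / 66048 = -0.00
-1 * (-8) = 8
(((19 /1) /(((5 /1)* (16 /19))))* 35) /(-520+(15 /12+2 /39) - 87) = -98553 /377956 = -0.26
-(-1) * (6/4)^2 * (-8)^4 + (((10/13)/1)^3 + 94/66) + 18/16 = 5347096309/580008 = 9219.00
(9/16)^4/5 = 6561/327680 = 0.02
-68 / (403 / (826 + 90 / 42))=-12716 / 91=-139.74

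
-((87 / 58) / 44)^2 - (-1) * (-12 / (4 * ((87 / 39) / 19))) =-5738565 / 224576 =-25.55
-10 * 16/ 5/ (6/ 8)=-128/ 3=-42.67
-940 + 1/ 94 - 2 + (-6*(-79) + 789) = 30175/ 94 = 321.01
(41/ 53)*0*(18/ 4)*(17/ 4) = 0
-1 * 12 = -12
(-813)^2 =660969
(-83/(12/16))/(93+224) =-332/951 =-0.35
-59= -59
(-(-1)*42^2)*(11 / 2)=9702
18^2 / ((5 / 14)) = 4536 / 5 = 907.20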